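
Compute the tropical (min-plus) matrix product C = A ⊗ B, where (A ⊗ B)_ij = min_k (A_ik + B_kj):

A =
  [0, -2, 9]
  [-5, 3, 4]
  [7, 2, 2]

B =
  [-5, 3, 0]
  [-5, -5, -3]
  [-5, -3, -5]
A ⊗ B =
  [-7, -7, -5]
  [-10, -2, -5]
  [-3, -3, -3]

Apply the min-plus product entry-by-entry:
  C[0][0] = min over k of (A[0][0] + B[0][0] = 0 + -5 = -5, A[0][1] + B[1][0] = -2 + -5 = -7, A[0][2] + B[2][0] = 9 + -5 = 4) = -7 (attained at k = 1)
  C[0][1] = min over k of (A[0][0] + B[0][1] = 0 + 3 = 3, A[0][1] + B[1][1] = -2 + -5 = -7, A[0][2] + B[2][1] = 9 + -3 = 6) = -7 (attained at k = 1)
  C[0][2] = min over k of (A[0][0] + B[0][2] = 0 + 0 = 0, A[0][1] + B[1][2] = -2 + -3 = -5, A[0][2] + B[2][2] = 9 + -5 = 4) = -5 (attained at k = 1)
  C[1][0] = min over k of (A[1][0] + B[0][0] = -5 + -5 = -10, A[1][1] + B[1][0] = 3 + -5 = -2, A[1][2] + B[2][0] = 4 + -5 = -1) = -10 (attained at k = 0)
  C[1][1] = min over k of (A[1][0] + B[0][1] = -5 + 3 = -2, A[1][1] + B[1][1] = 3 + -5 = -2, A[1][2] + B[2][1] = 4 + -3 = 1) = -2 (attained at k = 0)
  C[1][2] = min over k of (A[1][0] + B[0][2] = -5 + 0 = -5, A[1][1] + B[1][2] = 3 + -3 = 0, A[1][2] + B[2][2] = 4 + -5 = -1) = -5 (attained at k = 0)
  C[2][0] = min over k of (A[2][0] + B[0][0] = 7 + -5 = 2, A[2][1] + B[1][0] = 2 + -5 = -3, A[2][2] + B[2][0] = 2 + -5 = -3) = -3 (attained at k = 1)
  C[2][1] = min over k of (A[2][0] + B[0][1] = 7 + 3 = 10, A[2][1] + B[1][1] = 2 + -5 = -3, A[2][2] + B[2][1] = 2 + -3 = -1) = -3 (attained at k = 1)
  C[2][2] = min over k of (A[2][0] + B[0][2] = 7 + 0 = 7, A[2][1] + B[1][2] = 2 + -3 = -1, A[2][2] + B[2][2] = 2 + -5 = -3) = -3 (attained at k = 2)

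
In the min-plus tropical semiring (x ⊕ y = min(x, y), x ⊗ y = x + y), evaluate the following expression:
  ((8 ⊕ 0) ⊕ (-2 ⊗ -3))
((8 ⊕ 0) ⊕ (-2 ⊗ -3)) = -5

Expand innermost to outermost. Recall ⊕ takes the minimum of its arguments and ⊗ takes their sum. Working out the expression ((8 ⊕ 0) ⊕ (-2 ⊗ -3)) gives -5.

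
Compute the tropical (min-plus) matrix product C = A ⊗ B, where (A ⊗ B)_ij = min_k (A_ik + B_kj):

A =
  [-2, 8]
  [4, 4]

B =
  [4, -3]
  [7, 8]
A ⊗ B =
  [2, -5]
  [8, 1]

Apply the min-plus product entry-by-entry:
  C[0][0] = min over k of (A[0][0] + B[0][0] = -2 + 4 = 2, A[0][1] + B[1][0] = 8 + 7 = 15) = 2 (attained at k = 0)
  C[0][1] = min over k of (A[0][0] + B[0][1] = -2 + -3 = -5, A[0][1] + B[1][1] = 8 + 8 = 16) = -5 (attained at k = 0)
  C[1][0] = min over k of (A[1][0] + B[0][0] = 4 + 4 = 8, A[1][1] + B[1][0] = 4 + 7 = 11) = 8 (attained at k = 0)
  C[1][1] = min over k of (A[1][0] + B[0][1] = 4 + -3 = 1, A[1][1] + B[1][1] = 4 + 8 = 12) = 1 (attained at k = 0)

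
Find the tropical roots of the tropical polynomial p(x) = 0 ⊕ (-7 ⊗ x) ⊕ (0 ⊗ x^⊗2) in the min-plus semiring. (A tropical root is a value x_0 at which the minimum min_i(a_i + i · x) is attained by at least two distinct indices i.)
Roots: {-7, 7}

Each tropical root is a break point of the lower envelope of the lines y = a_i + i · x (there are 3 lines, with slopes 0, 1, ..., 2). Only the lines that attain the minimum somewhere contribute to roots; other lines are dominated. Here the surviving (envelope) indices are i = 2, i = 1, i = 0.
Intersections between consecutive envelope lines give the roots: for adjacent envelope indices i < j the intersection is x = (a_i − a_j) / (j − i). Reading off the sorted break points: {-7, 7}.
Verification: at each break x_0, at least two indices attain the minimum of min_i(a_i + i · x_0).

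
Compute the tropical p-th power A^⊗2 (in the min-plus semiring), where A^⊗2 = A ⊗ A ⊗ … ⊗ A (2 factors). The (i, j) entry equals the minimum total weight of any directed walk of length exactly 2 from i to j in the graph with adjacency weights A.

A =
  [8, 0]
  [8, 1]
A^⊗2 =
  [8, 1]
  [9, 2]

Each entry (A^⊗2)_ij equals the minimum over all length-2 walks i = v_0 → v_1 → … → v_2 = j of Σ_t A[v_t][v_{t+1}]. For example, for (i, j) = (0, 1) we minimise over 2 possible intermediate vertex sequences; the minimum is 1, attained along the walk 0 → 1 → 1.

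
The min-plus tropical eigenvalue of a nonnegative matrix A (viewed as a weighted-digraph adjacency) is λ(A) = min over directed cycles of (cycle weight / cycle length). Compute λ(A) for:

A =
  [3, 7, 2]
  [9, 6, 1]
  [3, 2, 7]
λ(A) = 3/2

Enumerate directed cycles and compute their means (weight / length). Sample:
  cycle 0 → 0: weight = 3, length = 1, mean = 3/1 ≈ 3.000
  cycle 1 → 1: weight = 6, length = 1, mean = 6/1 ≈ 6.000
  cycle 2 → 2: weight = 7, length = 1, mean = 7/1 ≈ 7.000
  cycle 0 → 1 → 0: weight = 16, length = 2, mean = 16/2 ≈ 8.000
  cycle 0 → 2 → 0: weight = 5, length = 2, mean = 5/2 ≈ 2.500
  cycle 1 → 0 → 1: weight = 16, length = 2, mean = 16/2 ≈ 8.000
Minimum mean = 1.500, attained e.g. along the cycle 1 → 2 → 1 with weight 3 and length 2. So λ(A) = 3/2 = 3/2.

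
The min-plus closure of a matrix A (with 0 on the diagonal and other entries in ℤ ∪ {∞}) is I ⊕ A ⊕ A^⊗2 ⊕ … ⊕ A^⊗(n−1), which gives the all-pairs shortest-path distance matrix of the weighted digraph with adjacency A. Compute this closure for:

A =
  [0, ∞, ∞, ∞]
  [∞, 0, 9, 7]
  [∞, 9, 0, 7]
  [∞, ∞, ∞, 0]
Closure =
  [0, ∞, ∞, ∞]
  [∞, 0, 9, 7]
  [∞, 9, 0, 7]
  [∞, ∞, ∞, 0]

This is the Floyd-Warshall all-pairs shortest-path computation. For each intermediate vertex k = 0, 1, …, 3, update dist[i][j] ← min(dist[i][j], dist[i][k] + dist[k][j]). The final matrix gives, for each (i, j), the minimum total weight of any directed path from i to j (possibly empty when i = j).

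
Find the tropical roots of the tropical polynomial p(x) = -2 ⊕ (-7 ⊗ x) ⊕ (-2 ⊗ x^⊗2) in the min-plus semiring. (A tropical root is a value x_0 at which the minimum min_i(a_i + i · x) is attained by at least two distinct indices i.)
Roots: {-5, 5}

Each tropical root is a break point of the lower envelope of the lines y = a_i + i · x (there are 3 lines, with slopes 0, 1, ..., 2). Only the lines that attain the minimum somewhere contribute to roots; other lines are dominated. Here the surviving (envelope) indices are i = 2, i = 1, i = 0.
Intersections between consecutive envelope lines give the roots: for adjacent envelope indices i < j the intersection is x = (a_i − a_j) / (j − i). Reading off the sorted break points: {-5, 5}.
Verification: at each break x_0, at least two indices attain the minimum of min_i(a_i + i · x_0).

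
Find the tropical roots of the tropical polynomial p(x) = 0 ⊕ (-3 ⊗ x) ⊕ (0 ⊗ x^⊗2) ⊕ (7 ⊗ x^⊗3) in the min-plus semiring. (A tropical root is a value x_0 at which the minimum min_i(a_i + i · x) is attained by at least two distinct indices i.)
Roots: {-7, -3, 3}

Each tropical root is a break point of the lower envelope of the lines y = a_i + i · x (there are 4 lines, with slopes 0, 1, ..., 3). Only the lines that attain the minimum somewhere contribute to roots; other lines are dominated. Here the surviving (envelope) indices are i = 3, i = 2, i = 1, i = 0.
Intersections between consecutive envelope lines give the roots: for adjacent envelope indices i < j the intersection is x = (a_i − a_j) / (j − i). Reading off the sorted break points: {-7, -3, 3}.
Verification: at each break x_0, at least two indices attain the minimum of min_i(a_i + i · x_0).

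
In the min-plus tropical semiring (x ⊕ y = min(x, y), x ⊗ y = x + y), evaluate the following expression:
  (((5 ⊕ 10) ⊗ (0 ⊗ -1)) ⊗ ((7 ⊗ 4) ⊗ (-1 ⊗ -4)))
(((5 ⊕ 10) ⊗ (0 ⊗ -1)) ⊗ ((7 ⊗ 4) ⊗ (-1 ⊗ -4))) = 10

Expand innermost to outermost. Recall ⊕ takes the minimum of its arguments and ⊗ takes their sum. Working out the expression (((5 ⊕ 10) ⊗ (0 ⊗ -1)) ⊗ ((7 ⊗ 4) ⊗ (-1 ⊗ -4))) gives 10.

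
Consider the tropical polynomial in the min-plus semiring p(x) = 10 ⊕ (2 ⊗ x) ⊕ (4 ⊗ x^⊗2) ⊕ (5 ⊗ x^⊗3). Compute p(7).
p(7) = 9

A tropical monomial a ⊗ x^⊗i evaluates to a + i · x. Evaluating each term at x = 7:
  Term 0 contributes 10 + 0 · 7 = 10
  Term 1 contributes 2 + 1 · 7 = 9
  Term 2 contributes 4 + 2 · 7 = 18
  Term 3 contributes 5 + 3 · 7 = 26
p(7) = ⊕ of these = min[10, 9, 18, 26] = 9.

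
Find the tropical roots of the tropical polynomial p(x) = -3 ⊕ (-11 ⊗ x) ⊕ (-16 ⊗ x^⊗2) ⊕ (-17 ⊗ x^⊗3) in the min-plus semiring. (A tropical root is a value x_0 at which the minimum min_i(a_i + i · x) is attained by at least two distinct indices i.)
Roots: {1, 5, 8}

Each tropical root is a break point of the lower envelope of the lines y = a_i + i · x (there are 4 lines, with slopes 0, 1, ..., 3). Only the lines that attain the minimum somewhere contribute to roots; other lines are dominated. Here the surviving (envelope) indices are i = 3, i = 2, i = 1, i = 0.
Intersections between consecutive envelope lines give the roots: for adjacent envelope indices i < j the intersection is x = (a_i − a_j) / (j − i). Reading off the sorted break points: {1, 5, 8}.
Verification: at each break x_0, at least two indices attain the minimum of min_i(a_i + i · x_0).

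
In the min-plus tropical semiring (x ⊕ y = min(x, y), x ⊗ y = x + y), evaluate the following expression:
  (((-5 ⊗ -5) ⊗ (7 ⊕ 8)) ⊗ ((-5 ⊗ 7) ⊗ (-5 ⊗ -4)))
(((-5 ⊗ -5) ⊗ (7 ⊕ 8)) ⊗ ((-5 ⊗ 7) ⊗ (-5 ⊗ -4))) = -10

Expand innermost to outermost. Recall ⊕ takes the minimum of its arguments and ⊗ takes their sum. Working out the expression (((-5 ⊗ -5) ⊗ (7 ⊕ 8)) ⊗ ((-5 ⊗ 7) ⊗ (-5 ⊗ -4))) gives -10.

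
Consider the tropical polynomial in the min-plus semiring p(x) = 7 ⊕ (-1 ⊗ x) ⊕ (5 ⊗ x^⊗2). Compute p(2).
p(2) = 1

A tropical monomial a ⊗ x^⊗i evaluates to a + i · x. Evaluating each term at x = 2:
  Term 0 contributes 7 + 0 · 2 = 7
  Term 1 contributes -1 + 1 · 2 = 1
  Term 2 contributes 5 + 2 · 2 = 9
p(2) = ⊕ of these = min[7, 1, 9] = 1.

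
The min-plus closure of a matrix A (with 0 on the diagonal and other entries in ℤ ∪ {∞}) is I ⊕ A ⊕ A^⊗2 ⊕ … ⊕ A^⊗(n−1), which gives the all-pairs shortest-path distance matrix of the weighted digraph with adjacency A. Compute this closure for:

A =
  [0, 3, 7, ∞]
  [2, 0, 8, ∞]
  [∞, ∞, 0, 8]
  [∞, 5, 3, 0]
Closure =
  [0, 3, 7, 15]
  [2, 0, 8, 16]
  [15, 13, 0, 8]
  [7, 5, 3, 0]

This is the Floyd-Warshall all-pairs shortest-path computation. For each intermediate vertex k = 0, 1, …, 3, update dist[i][j] ← min(dist[i][j], dist[i][k] + dist[k][j]). The final matrix gives, for each (i, j), the minimum total weight of any directed path from i to j (possibly empty when i = j).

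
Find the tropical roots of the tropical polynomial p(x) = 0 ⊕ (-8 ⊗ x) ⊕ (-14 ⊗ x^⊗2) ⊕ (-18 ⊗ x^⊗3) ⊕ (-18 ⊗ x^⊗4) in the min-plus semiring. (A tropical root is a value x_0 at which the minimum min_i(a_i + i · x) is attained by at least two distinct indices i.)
Roots: {0, 4, 6, 8}

Each tropical root is a break point of the lower envelope of the lines y = a_i + i · x (there are 5 lines, with slopes 0, 1, ..., 4). Only the lines that attain the minimum somewhere contribute to roots; other lines are dominated. Here the surviving (envelope) indices are i = 4, i = 3, i = 2, i = 1, i = 0.
Intersections between consecutive envelope lines give the roots: for adjacent envelope indices i < j the intersection is x = (a_i − a_j) / (j − i). Reading off the sorted break points: {0, 4, 6, 8}.
Verification: at each break x_0, at least two indices attain the minimum of min_i(a_i + i · x_0).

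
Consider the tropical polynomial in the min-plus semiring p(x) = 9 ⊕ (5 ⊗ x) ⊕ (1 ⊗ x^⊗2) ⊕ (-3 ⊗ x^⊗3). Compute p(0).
p(0) = -3

A tropical monomial a ⊗ x^⊗i evaluates to a + i · x. Evaluating each term at x = 0:
  Term 0 contributes 9 + 0 · 0 = 9
  Term 1 contributes 5 + 1 · 0 = 5
  Term 2 contributes 1 + 2 · 0 = 1
  Term 3 contributes -3 + 3 · 0 = -3
p(0) = ⊕ of these = min[9, 5, 1, -3] = -3.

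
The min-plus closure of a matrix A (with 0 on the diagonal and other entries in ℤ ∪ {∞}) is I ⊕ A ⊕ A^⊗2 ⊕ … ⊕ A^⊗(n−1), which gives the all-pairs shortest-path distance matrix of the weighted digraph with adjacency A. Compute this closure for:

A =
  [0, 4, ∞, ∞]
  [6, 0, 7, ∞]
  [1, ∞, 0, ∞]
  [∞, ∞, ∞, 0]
Closure =
  [0, 4, 11, ∞]
  [6, 0, 7, ∞]
  [1, 5, 0, ∞]
  [∞, ∞, ∞, 0]

This is the Floyd-Warshall all-pairs shortest-path computation. For each intermediate vertex k = 0, 1, …, 3, update dist[i][j] ← min(dist[i][j], dist[i][k] + dist[k][j]). The final matrix gives, for each (i, j), the minimum total weight of any directed path from i to j (possibly empty when i = j).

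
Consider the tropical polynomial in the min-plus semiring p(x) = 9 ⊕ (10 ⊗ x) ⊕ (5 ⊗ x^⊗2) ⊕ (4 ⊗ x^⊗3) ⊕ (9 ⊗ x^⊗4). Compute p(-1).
p(-1) = 1

A tropical monomial a ⊗ x^⊗i evaluates to a + i · x. Evaluating each term at x = -1:
  Term 0 contributes 9 + 0 · -1 = 9
  Term 1 contributes 10 + 1 · -1 = 9
  Term 2 contributes 5 + 2 · -1 = 3
  Term 3 contributes 4 + 3 · -1 = 1
  Term 4 contributes 9 + 4 · -1 = 5
p(-1) = ⊕ of these = min[9, 9, 3, 1, 5] = 1.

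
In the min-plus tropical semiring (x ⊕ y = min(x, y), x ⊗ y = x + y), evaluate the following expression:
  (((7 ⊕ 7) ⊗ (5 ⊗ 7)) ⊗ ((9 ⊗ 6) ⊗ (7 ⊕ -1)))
(((7 ⊕ 7) ⊗ (5 ⊗ 7)) ⊗ ((9 ⊗ 6) ⊗ (7 ⊕ -1))) = 33

Expand innermost to outermost. Recall ⊕ takes the minimum of its arguments and ⊗ takes their sum. Working out the expression (((7 ⊕ 7) ⊗ (5 ⊗ 7)) ⊗ ((9 ⊗ 6) ⊗ (7 ⊕ -1))) gives 33.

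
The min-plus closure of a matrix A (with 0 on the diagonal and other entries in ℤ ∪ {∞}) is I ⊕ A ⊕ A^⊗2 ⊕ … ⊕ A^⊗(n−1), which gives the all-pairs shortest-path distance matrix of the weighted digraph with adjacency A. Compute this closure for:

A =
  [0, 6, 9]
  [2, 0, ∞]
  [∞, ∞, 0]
Closure =
  [0, 6, 9]
  [2, 0, 11]
  [∞, ∞, 0]

This is the Floyd-Warshall all-pairs shortest-path computation. For each intermediate vertex k = 0, 1, …, 2, update dist[i][j] ← min(dist[i][j], dist[i][k] + dist[k][j]). The final matrix gives, for each (i, j), the minimum total weight of any directed path from i to j (possibly empty when i = j).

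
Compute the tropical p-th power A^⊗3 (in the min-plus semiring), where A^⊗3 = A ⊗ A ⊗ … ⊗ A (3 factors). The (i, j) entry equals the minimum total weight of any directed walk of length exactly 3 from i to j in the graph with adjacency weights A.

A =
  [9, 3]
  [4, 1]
A^⊗3 =
  [8, 5]
  [6, 3]

Each entry (A^⊗3)_ij equals the minimum over all length-3 walks i = v_0 → v_1 → … → v_3 = j of Σ_t A[v_t][v_{t+1}]. For example, for (i, j) = (0, 1) we minimise over 4 possible intermediate vertex sequences; the minimum is 5, attained along the walk 0 → 1 → 1 → 1.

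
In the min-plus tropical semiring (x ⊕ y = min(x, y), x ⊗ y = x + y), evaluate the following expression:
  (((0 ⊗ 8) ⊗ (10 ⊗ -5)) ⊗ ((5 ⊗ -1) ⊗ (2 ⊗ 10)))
(((0 ⊗ 8) ⊗ (10 ⊗ -5)) ⊗ ((5 ⊗ -1) ⊗ (2 ⊗ 10))) = 29

Expand innermost to outermost. Recall ⊕ takes the minimum of its arguments and ⊗ takes their sum. Working out the expression (((0 ⊗ 8) ⊗ (10 ⊗ -5)) ⊗ ((5 ⊗ -1) ⊗ (2 ⊗ 10))) gives 29.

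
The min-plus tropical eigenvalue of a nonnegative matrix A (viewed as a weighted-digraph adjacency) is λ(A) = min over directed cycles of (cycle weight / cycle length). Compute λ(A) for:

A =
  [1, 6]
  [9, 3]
λ(A) = 1

Enumerate directed cycles and compute their means (weight / length). Sample:
  cycle 0 → 0: weight = 1, length = 1, mean = 1/1 ≈ 1.000
  cycle 1 → 1: weight = 3, length = 1, mean = 3/1 ≈ 3.000
  cycle 0 → 1 → 0: weight = 15, length = 2, mean = 15/2 ≈ 7.500
  cycle 1 → 0 → 1: weight = 15, length = 2, mean = 15/2 ≈ 7.500
Minimum mean = 1.000, attained e.g. along the cycle 0 → 0 with weight 1 and length 1. So λ(A) = 1/1 = 1.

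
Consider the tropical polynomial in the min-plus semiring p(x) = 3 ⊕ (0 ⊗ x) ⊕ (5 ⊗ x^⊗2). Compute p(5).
p(5) = 3

A tropical monomial a ⊗ x^⊗i evaluates to a + i · x. Evaluating each term at x = 5:
  Term 0 contributes 3 + 0 · 5 = 3
  Term 1 contributes 0 + 1 · 5 = 5
  Term 2 contributes 5 + 2 · 5 = 15
p(5) = ⊕ of these = min[3, 5, 15] = 3.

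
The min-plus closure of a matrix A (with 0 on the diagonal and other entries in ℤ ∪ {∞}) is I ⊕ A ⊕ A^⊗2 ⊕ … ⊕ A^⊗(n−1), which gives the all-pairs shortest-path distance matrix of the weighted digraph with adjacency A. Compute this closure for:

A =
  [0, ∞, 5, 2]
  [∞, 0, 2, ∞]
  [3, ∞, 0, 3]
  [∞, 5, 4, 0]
Closure =
  [0, 7, 5, 2]
  [5, 0, 2, 5]
  [3, 8, 0, 3]
  [7, 5, 4, 0]

This is the Floyd-Warshall all-pairs shortest-path computation. For each intermediate vertex k = 0, 1, …, 3, update dist[i][j] ← min(dist[i][j], dist[i][k] + dist[k][j]). The final matrix gives, for each (i, j), the minimum total weight of any directed path from i to j (possibly empty when i = j).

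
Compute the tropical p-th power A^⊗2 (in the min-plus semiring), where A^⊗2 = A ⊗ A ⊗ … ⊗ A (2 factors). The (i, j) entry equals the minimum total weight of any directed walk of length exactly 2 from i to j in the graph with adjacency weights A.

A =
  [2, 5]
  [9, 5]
A^⊗2 =
  [4, 7]
  [11, 10]

Each entry (A^⊗2)_ij equals the minimum over all length-2 walks i = v_0 → v_1 → … → v_2 = j of Σ_t A[v_t][v_{t+1}]. For example, for (i, j) = (0, 1) we minimise over 2 possible intermediate vertex sequences; the minimum is 7, attained along the walk 0 → 0 → 1.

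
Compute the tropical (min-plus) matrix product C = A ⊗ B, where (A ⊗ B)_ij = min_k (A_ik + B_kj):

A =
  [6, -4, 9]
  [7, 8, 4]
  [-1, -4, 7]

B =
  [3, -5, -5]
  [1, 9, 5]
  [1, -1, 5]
A ⊗ B =
  [-3, 1, 1]
  [5, 2, 2]
  [-3, -6, -6]

Apply the min-plus product entry-by-entry:
  C[0][0] = min over k of (A[0][0] + B[0][0] = 6 + 3 = 9, A[0][1] + B[1][0] = -4 + 1 = -3, A[0][2] + B[2][0] = 9 + 1 = 10) = -3 (attained at k = 1)
  C[0][1] = min over k of (A[0][0] + B[0][1] = 6 + -5 = 1, A[0][1] + B[1][1] = -4 + 9 = 5, A[0][2] + B[2][1] = 9 + -1 = 8) = 1 (attained at k = 0)
  C[0][2] = min over k of (A[0][0] + B[0][2] = 6 + -5 = 1, A[0][1] + B[1][2] = -4 + 5 = 1, A[0][2] + B[2][2] = 9 + 5 = 14) = 1 (attained at k = 0)
  C[1][0] = min over k of (A[1][0] + B[0][0] = 7 + 3 = 10, A[1][1] + B[1][0] = 8 + 1 = 9, A[1][2] + B[2][0] = 4 + 1 = 5) = 5 (attained at k = 2)
  C[1][1] = min over k of (A[1][0] + B[0][1] = 7 + -5 = 2, A[1][1] + B[1][1] = 8 + 9 = 17, A[1][2] + B[2][1] = 4 + -1 = 3) = 2 (attained at k = 0)
  C[1][2] = min over k of (A[1][0] + B[0][2] = 7 + -5 = 2, A[1][1] + B[1][2] = 8 + 5 = 13, A[1][2] + B[2][2] = 4 + 5 = 9) = 2 (attained at k = 0)
  C[2][0] = min over k of (A[2][0] + B[0][0] = -1 + 3 = 2, A[2][1] + B[1][0] = -4 + 1 = -3, A[2][2] + B[2][0] = 7 + 1 = 8) = -3 (attained at k = 1)
  C[2][1] = min over k of (A[2][0] + B[0][1] = -1 + -5 = -6, A[2][1] + B[1][1] = -4 + 9 = 5, A[2][2] + B[2][1] = 7 + -1 = 6) = -6 (attained at k = 0)
  C[2][2] = min over k of (A[2][0] + B[0][2] = -1 + -5 = -6, A[2][1] + B[1][2] = -4 + 5 = 1, A[2][2] + B[2][2] = 7 + 5 = 12) = -6 (attained at k = 0)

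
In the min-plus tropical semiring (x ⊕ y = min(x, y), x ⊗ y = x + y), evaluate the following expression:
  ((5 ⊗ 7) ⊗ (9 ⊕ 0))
((5 ⊗ 7) ⊗ (9 ⊕ 0)) = 12

Expand innermost to outermost. Recall ⊕ takes the minimum of its arguments and ⊗ takes their sum. Working out the expression ((5 ⊗ 7) ⊗ (9 ⊕ 0)) gives 12.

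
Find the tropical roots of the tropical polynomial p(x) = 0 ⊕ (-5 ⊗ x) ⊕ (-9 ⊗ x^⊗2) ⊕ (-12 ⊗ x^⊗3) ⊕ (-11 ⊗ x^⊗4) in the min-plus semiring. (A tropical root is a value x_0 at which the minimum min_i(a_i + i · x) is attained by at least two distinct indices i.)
Roots: {-1, 3, 4, 5}

Each tropical root is a break point of the lower envelope of the lines y = a_i + i · x (there are 5 lines, with slopes 0, 1, ..., 4). Only the lines that attain the minimum somewhere contribute to roots; other lines are dominated. Here the surviving (envelope) indices are i = 4, i = 3, i = 2, i = 1, i = 0.
Intersections between consecutive envelope lines give the roots: for adjacent envelope indices i < j the intersection is x = (a_i − a_j) / (j − i). Reading off the sorted break points: {-1, 3, 4, 5}.
Verification: at each break x_0, at least two indices attain the minimum of min_i(a_i + i · x_0).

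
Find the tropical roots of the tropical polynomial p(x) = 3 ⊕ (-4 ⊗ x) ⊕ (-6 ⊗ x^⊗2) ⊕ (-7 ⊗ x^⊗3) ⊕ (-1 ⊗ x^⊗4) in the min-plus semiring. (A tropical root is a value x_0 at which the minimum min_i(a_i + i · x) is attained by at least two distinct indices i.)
Roots: {-6, 1, 2, 7}

Each tropical root is a break point of the lower envelope of the lines y = a_i + i · x (there are 5 lines, with slopes 0, 1, ..., 4). Only the lines that attain the minimum somewhere contribute to roots; other lines are dominated. Here the surviving (envelope) indices are i = 4, i = 3, i = 2, i = 1, i = 0.
Intersections between consecutive envelope lines give the roots: for adjacent envelope indices i < j the intersection is x = (a_i − a_j) / (j − i). Reading off the sorted break points: {-6, 1, 2, 7}.
Verification: at each break x_0, at least two indices attain the minimum of min_i(a_i + i · x_0).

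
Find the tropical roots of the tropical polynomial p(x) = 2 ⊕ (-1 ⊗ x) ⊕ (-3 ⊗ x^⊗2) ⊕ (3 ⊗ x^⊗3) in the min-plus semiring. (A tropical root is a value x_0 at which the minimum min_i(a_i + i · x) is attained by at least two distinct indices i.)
Roots: {-6, 2, 3}

Each tropical root is a break point of the lower envelope of the lines y = a_i + i · x (there are 4 lines, with slopes 0, 1, ..., 3). Only the lines that attain the minimum somewhere contribute to roots; other lines are dominated. Here the surviving (envelope) indices are i = 3, i = 2, i = 1, i = 0.
Intersections between consecutive envelope lines give the roots: for adjacent envelope indices i < j the intersection is x = (a_i − a_j) / (j − i). Reading off the sorted break points: {-6, 2, 3}.
Verification: at each break x_0, at least two indices attain the minimum of min_i(a_i + i · x_0).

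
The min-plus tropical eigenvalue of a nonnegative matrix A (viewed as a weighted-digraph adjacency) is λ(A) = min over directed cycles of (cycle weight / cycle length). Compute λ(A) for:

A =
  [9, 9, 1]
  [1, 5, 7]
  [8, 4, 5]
λ(A) = 2

Enumerate directed cycles and compute their means (weight / length). Sample:
  cycle 0 → 0: weight = 9, length = 1, mean = 9/1 ≈ 9.000
  cycle 1 → 1: weight = 5, length = 1, mean = 5/1 ≈ 5.000
  cycle 2 → 2: weight = 5, length = 1, mean = 5/1 ≈ 5.000
  cycle 0 → 1 → 0: weight = 10, length = 2, mean = 10/2 ≈ 5.000
  cycle 0 → 2 → 0: weight = 9, length = 2, mean = 9/2 ≈ 4.500
  cycle 1 → 0 → 1: weight = 10, length = 2, mean = 10/2 ≈ 5.000
Minimum mean = 2.000, attained e.g. along the cycle 0 → 2 → 1 → 0 with weight 6 and length 3. So λ(A) = 6/3 = 2.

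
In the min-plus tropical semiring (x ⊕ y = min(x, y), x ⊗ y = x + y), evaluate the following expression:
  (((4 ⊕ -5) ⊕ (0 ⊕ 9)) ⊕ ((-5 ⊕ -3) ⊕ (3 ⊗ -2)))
(((4 ⊕ -5) ⊕ (0 ⊕ 9)) ⊕ ((-5 ⊕ -3) ⊕ (3 ⊗ -2))) = -5

Expand innermost to outermost. Recall ⊕ takes the minimum of its arguments and ⊗ takes their sum. Working out the expression (((4 ⊕ -5) ⊕ (0 ⊕ 9)) ⊕ ((-5 ⊕ -3) ⊕ (3 ⊗ -2))) gives -5.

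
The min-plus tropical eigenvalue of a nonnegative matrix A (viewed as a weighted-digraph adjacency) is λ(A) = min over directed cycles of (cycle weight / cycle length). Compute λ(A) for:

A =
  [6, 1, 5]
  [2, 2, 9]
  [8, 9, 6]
λ(A) = 3/2

Enumerate directed cycles and compute their means (weight / length). Sample:
  cycle 0 → 0: weight = 6, length = 1, mean = 6/1 ≈ 6.000
  cycle 1 → 1: weight = 2, length = 1, mean = 2/1 ≈ 2.000
  cycle 2 → 2: weight = 6, length = 1, mean = 6/1 ≈ 6.000
  cycle 0 → 1 → 0: weight = 3, length = 2, mean = 3/2 ≈ 1.500
  cycle 0 → 2 → 0: weight = 13, length = 2, mean = 13/2 ≈ 6.500
  cycle 1 → 0 → 1: weight = 3, length = 2, mean = 3/2 ≈ 1.500
Minimum mean = 1.500, attained e.g. along the cycle 0 → 1 → 0 with weight 3 and length 2. So λ(A) = 3/2 = 3/2.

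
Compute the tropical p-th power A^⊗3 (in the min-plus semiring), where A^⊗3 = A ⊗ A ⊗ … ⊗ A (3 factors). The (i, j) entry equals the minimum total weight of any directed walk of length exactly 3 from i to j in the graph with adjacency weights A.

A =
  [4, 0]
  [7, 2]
A^⊗3 =
  [9, 4]
  [11, 6]

Each entry (A^⊗3)_ij equals the minimum over all length-3 walks i = v_0 → v_1 → … → v_3 = j of Σ_t A[v_t][v_{t+1}]. For example, for (i, j) = (0, 1) we minimise over 4 possible intermediate vertex sequences; the minimum is 4, attained along the walk 0 → 1 → 1 → 1.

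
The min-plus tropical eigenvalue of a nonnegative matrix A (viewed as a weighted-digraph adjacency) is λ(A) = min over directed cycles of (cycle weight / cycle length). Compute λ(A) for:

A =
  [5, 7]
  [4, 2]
λ(A) = 2

Enumerate directed cycles and compute their means (weight / length). Sample:
  cycle 0 → 0: weight = 5, length = 1, mean = 5/1 ≈ 5.000
  cycle 1 → 1: weight = 2, length = 1, mean = 2/1 ≈ 2.000
  cycle 0 → 1 → 0: weight = 11, length = 2, mean = 11/2 ≈ 5.500
  cycle 1 → 0 → 1: weight = 11, length = 2, mean = 11/2 ≈ 5.500
Minimum mean = 2.000, attained e.g. along the cycle 1 → 1 with weight 2 and length 1. So λ(A) = 2/1 = 2.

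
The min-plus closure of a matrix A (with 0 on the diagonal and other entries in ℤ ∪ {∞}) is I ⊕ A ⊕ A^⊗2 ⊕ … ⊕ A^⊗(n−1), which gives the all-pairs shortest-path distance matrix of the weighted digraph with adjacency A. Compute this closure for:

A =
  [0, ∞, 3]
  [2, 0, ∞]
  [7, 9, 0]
Closure =
  [0, 12, 3]
  [2, 0, 5]
  [7, 9, 0]

This is the Floyd-Warshall all-pairs shortest-path computation. For each intermediate vertex k = 0, 1, …, 2, update dist[i][j] ← min(dist[i][j], dist[i][k] + dist[k][j]). The final matrix gives, for each (i, j), the minimum total weight of any directed path from i to j (possibly empty when i = j).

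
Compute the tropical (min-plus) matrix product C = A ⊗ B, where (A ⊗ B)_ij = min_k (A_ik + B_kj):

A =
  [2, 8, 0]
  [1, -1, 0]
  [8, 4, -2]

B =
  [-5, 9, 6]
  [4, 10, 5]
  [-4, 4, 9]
A ⊗ B =
  [-4, 4, 8]
  [-4, 4, 4]
  [-6, 2, 7]

Apply the min-plus product entry-by-entry:
  C[0][0] = min over k of (A[0][0] + B[0][0] = 2 + -5 = -3, A[0][1] + B[1][0] = 8 + 4 = 12, A[0][2] + B[2][0] = 0 + -4 = -4) = -4 (attained at k = 2)
  C[0][1] = min over k of (A[0][0] + B[0][1] = 2 + 9 = 11, A[0][1] + B[1][1] = 8 + 10 = 18, A[0][2] + B[2][1] = 0 + 4 = 4) = 4 (attained at k = 2)
  C[0][2] = min over k of (A[0][0] + B[0][2] = 2 + 6 = 8, A[0][1] + B[1][2] = 8 + 5 = 13, A[0][2] + B[2][2] = 0 + 9 = 9) = 8 (attained at k = 0)
  C[1][0] = min over k of (A[1][0] + B[0][0] = 1 + -5 = -4, A[1][1] + B[1][0] = -1 + 4 = 3, A[1][2] + B[2][0] = 0 + -4 = -4) = -4 (attained at k = 0)
  C[1][1] = min over k of (A[1][0] + B[0][1] = 1 + 9 = 10, A[1][1] + B[1][1] = -1 + 10 = 9, A[1][2] + B[2][1] = 0 + 4 = 4) = 4 (attained at k = 2)
  C[1][2] = min over k of (A[1][0] + B[0][2] = 1 + 6 = 7, A[1][1] + B[1][2] = -1 + 5 = 4, A[1][2] + B[2][2] = 0 + 9 = 9) = 4 (attained at k = 1)
  C[2][0] = min over k of (A[2][0] + B[0][0] = 8 + -5 = 3, A[2][1] + B[1][0] = 4 + 4 = 8, A[2][2] + B[2][0] = -2 + -4 = -6) = -6 (attained at k = 2)
  C[2][1] = min over k of (A[2][0] + B[0][1] = 8 + 9 = 17, A[2][1] + B[1][1] = 4 + 10 = 14, A[2][2] + B[2][1] = -2 + 4 = 2) = 2 (attained at k = 2)
  C[2][2] = min over k of (A[2][0] + B[0][2] = 8 + 6 = 14, A[2][1] + B[1][2] = 4 + 5 = 9, A[2][2] + B[2][2] = -2 + 9 = 7) = 7 (attained at k = 2)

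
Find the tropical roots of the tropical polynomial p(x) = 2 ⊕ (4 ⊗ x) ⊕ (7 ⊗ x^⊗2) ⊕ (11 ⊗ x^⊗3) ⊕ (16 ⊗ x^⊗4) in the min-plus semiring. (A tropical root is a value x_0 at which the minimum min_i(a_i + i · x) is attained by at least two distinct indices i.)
Roots: {-5, -4, -3, -2}

Each tropical root is a break point of the lower envelope of the lines y = a_i + i · x (there are 5 lines, with slopes 0, 1, ..., 4). Only the lines that attain the minimum somewhere contribute to roots; other lines are dominated. Here the surviving (envelope) indices are i = 4, i = 3, i = 2, i = 1, i = 0.
Intersections between consecutive envelope lines give the roots: for adjacent envelope indices i < j the intersection is x = (a_i − a_j) / (j − i). Reading off the sorted break points: {-5, -4, -3, -2}.
Verification: at each break x_0, at least two indices attain the minimum of min_i(a_i + i · x_0).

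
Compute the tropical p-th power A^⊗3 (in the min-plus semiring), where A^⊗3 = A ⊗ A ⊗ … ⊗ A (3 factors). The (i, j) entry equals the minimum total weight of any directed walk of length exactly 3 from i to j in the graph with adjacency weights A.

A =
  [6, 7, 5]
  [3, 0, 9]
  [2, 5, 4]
A^⊗3 =
  [10, 7, 12]
  [3, 0, 8]
  [8, 5, 11]

Each entry (A^⊗3)_ij equals the minimum over all length-3 walks i = v_0 → v_1 → … → v_3 = j of Σ_t A[v_t][v_{t+1}]. For example, for (i, j) = (0, 2) we minimise over 9 possible intermediate vertex sequences; the minimum is 12, attained along the walk 0 → 2 → 0 → 2.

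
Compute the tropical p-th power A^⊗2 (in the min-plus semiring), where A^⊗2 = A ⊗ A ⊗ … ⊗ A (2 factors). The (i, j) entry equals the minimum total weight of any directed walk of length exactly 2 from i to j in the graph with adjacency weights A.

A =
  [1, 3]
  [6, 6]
A^⊗2 =
  [2, 4]
  [7, 9]

Each entry (A^⊗2)_ij equals the minimum over all length-2 walks i = v_0 → v_1 → … → v_2 = j of Σ_t A[v_t][v_{t+1}]. For example, for (i, j) = (0, 1) we minimise over 2 possible intermediate vertex sequences; the minimum is 4, attained along the walk 0 → 0 → 1.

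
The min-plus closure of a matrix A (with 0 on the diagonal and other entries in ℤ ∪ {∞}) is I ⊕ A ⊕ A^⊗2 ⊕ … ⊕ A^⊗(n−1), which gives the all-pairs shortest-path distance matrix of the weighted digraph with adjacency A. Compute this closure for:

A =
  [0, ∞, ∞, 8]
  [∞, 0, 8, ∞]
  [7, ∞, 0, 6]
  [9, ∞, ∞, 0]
Closure =
  [0, ∞, ∞, 8]
  [15, 0, 8, 14]
  [7, ∞, 0, 6]
  [9, ∞, ∞, 0]

This is the Floyd-Warshall all-pairs shortest-path computation. For each intermediate vertex k = 0, 1, …, 3, update dist[i][j] ← min(dist[i][j], dist[i][k] + dist[k][j]). The final matrix gives, for each (i, j), the minimum total weight of any directed path from i to j (possibly empty when i = j).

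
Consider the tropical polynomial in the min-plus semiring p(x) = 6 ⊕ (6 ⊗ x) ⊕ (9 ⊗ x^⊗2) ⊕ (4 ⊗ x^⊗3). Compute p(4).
p(4) = 6

A tropical monomial a ⊗ x^⊗i evaluates to a + i · x. Evaluating each term at x = 4:
  Term 0 contributes 6 + 0 · 4 = 6
  Term 1 contributes 6 + 1 · 4 = 10
  Term 2 contributes 9 + 2 · 4 = 17
  Term 3 contributes 4 + 3 · 4 = 16
p(4) = ⊕ of these = min[6, 10, 17, 16] = 6.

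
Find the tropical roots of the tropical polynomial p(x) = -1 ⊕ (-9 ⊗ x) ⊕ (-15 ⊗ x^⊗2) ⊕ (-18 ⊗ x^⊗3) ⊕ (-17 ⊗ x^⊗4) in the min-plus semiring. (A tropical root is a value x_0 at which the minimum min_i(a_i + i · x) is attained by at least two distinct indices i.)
Roots: {-1, 3, 6, 8}

Each tropical root is a break point of the lower envelope of the lines y = a_i + i · x (there are 5 lines, with slopes 0, 1, ..., 4). Only the lines that attain the minimum somewhere contribute to roots; other lines are dominated. Here the surviving (envelope) indices are i = 4, i = 3, i = 2, i = 1, i = 0.
Intersections between consecutive envelope lines give the roots: for adjacent envelope indices i < j the intersection is x = (a_i − a_j) / (j − i). Reading off the sorted break points: {-1, 3, 6, 8}.
Verification: at each break x_0, at least two indices attain the minimum of min_i(a_i + i · x_0).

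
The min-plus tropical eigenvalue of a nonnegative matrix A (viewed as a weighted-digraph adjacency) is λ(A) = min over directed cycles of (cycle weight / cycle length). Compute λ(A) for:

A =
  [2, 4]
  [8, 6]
λ(A) = 2

Enumerate directed cycles and compute their means (weight / length). Sample:
  cycle 0 → 0: weight = 2, length = 1, mean = 2/1 ≈ 2.000
  cycle 1 → 1: weight = 6, length = 1, mean = 6/1 ≈ 6.000
  cycle 0 → 1 → 0: weight = 12, length = 2, mean = 12/2 ≈ 6.000
  cycle 1 → 0 → 1: weight = 12, length = 2, mean = 12/2 ≈ 6.000
Minimum mean = 2.000, attained e.g. along the cycle 0 → 0 with weight 2 and length 1. So λ(A) = 2/1 = 2.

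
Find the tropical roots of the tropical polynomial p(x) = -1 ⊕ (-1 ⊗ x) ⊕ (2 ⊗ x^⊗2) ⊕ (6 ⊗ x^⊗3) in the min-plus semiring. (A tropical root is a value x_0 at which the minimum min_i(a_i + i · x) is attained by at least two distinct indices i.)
Roots: {-4, -3, 0}

Each tropical root is a break point of the lower envelope of the lines y = a_i + i · x (there are 4 lines, with slopes 0, 1, ..., 3). Only the lines that attain the minimum somewhere contribute to roots; other lines are dominated. Here the surviving (envelope) indices are i = 3, i = 2, i = 1, i = 0.
Intersections between consecutive envelope lines give the roots: for adjacent envelope indices i < j the intersection is x = (a_i − a_j) / (j − i). Reading off the sorted break points: {-4, -3, 0}.
Verification: at each break x_0, at least two indices attain the minimum of min_i(a_i + i · x_0).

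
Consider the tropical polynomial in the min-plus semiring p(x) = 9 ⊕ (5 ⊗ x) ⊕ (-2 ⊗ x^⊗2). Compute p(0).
p(0) = -2

A tropical monomial a ⊗ x^⊗i evaluates to a + i · x. Evaluating each term at x = 0:
  Term 0 contributes 9 + 0 · 0 = 9
  Term 1 contributes 5 + 1 · 0 = 5
  Term 2 contributes -2 + 2 · 0 = -2
p(0) = ⊕ of these = min[9, 5, -2] = -2.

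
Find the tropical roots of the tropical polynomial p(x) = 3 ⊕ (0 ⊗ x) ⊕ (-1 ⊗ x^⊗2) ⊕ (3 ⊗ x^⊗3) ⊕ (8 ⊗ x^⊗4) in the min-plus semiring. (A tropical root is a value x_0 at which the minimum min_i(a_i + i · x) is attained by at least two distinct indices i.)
Roots: {-5, -4, 1, 3}

Each tropical root is a break point of the lower envelope of the lines y = a_i + i · x (there are 5 lines, with slopes 0, 1, ..., 4). Only the lines that attain the minimum somewhere contribute to roots; other lines are dominated. Here the surviving (envelope) indices are i = 4, i = 3, i = 2, i = 1, i = 0.
Intersections between consecutive envelope lines give the roots: for adjacent envelope indices i < j the intersection is x = (a_i − a_j) / (j − i). Reading off the sorted break points: {-5, -4, 1, 3}.
Verification: at each break x_0, at least two indices attain the minimum of min_i(a_i + i · x_0).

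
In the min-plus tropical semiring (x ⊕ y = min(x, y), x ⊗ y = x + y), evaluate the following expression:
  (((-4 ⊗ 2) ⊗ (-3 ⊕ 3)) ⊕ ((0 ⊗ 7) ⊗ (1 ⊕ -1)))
(((-4 ⊗ 2) ⊗ (-3 ⊕ 3)) ⊕ ((0 ⊗ 7) ⊗ (1 ⊕ -1))) = -5

Expand innermost to outermost. Recall ⊕ takes the minimum of its arguments and ⊗ takes their sum. Working out the expression (((-4 ⊗ 2) ⊗ (-3 ⊕ 3)) ⊕ ((0 ⊗ 7) ⊗ (1 ⊕ -1))) gives -5.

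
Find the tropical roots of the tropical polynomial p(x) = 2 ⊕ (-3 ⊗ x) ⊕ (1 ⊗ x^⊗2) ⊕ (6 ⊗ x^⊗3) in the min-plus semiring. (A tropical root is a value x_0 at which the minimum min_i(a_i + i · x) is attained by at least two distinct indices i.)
Roots: {-5, -4, 5}

Each tropical root is a break point of the lower envelope of the lines y = a_i + i · x (there are 4 lines, with slopes 0, 1, ..., 3). Only the lines that attain the minimum somewhere contribute to roots; other lines are dominated. Here the surviving (envelope) indices are i = 3, i = 2, i = 1, i = 0.
Intersections between consecutive envelope lines give the roots: for adjacent envelope indices i < j the intersection is x = (a_i − a_j) / (j − i). Reading off the sorted break points: {-5, -4, 5}.
Verification: at each break x_0, at least two indices attain the minimum of min_i(a_i + i · x_0).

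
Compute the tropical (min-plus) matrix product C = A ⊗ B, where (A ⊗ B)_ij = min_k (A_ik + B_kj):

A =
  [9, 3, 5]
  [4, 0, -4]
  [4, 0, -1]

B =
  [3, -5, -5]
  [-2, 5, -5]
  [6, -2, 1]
A ⊗ B =
  [1, 3, -2]
  [-2, -6, -5]
  [-2, -3, -5]

Apply the min-plus product entry-by-entry:
  C[0][0] = min over k of (A[0][0] + B[0][0] = 9 + 3 = 12, A[0][1] + B[1][0] = 3 + -2 = 1, A[0][2] + B[2][0] = 5 + 6 = 11) = 1 (attained at k = 1)
  C[0][1] = min over k of (A[0][0] + B[0][1] = 9 + -5 = 4, A[0][1] + B[1][1] = 3 + 5 = 8, A[0][2] + B[2][1] = 5 + -2 = 3) = 3 (attained at k = 2)
  C[0][2] = min over k of (A[0][0] + B[0][2] = 9 + -5 = 4, A[0][1] + B[1][2] = 3 + -5 = -2, A[0][2] + B[2][2] = 5 + 1 = 6) = -2 (attained at k = 1)
  C[1][0] = min over k of (A[1][0] + B[0][0] = 4 + 3 = 7, A[1][1] + B[1][0] = 0 + -2 = -2, A[1][2] + B[2][0] = -4 + 6 = 2) = -2 (attained at k = 1)
  C[1][1] = min over k of (A[1][0] + B[0][1] = 4 + -5 = -1, A[1][1] + B[1][1] = 0 + 5 = 5, A[1][2] + B[2][1] = -4 + -2 = -6) = -6 (attained at k = 2)
  C[1][2] = min over k of (A[1][0] + B[0][2] = 4 + -5 = -1, A[1][1] + B[1][2] = 0 + -5 = -5, A[1][2] + B[2][2] = -4 + 1 = -3) = -5 (attained at k = 1)
  C[2][0] = min over k of (A[2][0] + B[0][0] = 4 + 3 = 7, A[2][1] + B[1][0] = 0 + -2 = -2, A[2][2] + B[2][0] = -1 + 6 = 5) = -2 (attained at k = 1)
  C[2][1] = min over k of (A[2][0] + B[0][1] = 4 + -5 = -1, A[2][1] + B[1][1] = 0 + 5 = 5, A[2][2] + B[2][1] = -1 + -2 = -3) = -3 (attained at k = 2)
  C[2][2] = min over k of (A[2][0] + B[0][2] = 4 + -5 = -1, A[2][1] + B[1][2] = 0 + -5 = -5, A[2][2] + B[2][2] = -1 + 1 = 0) = -5 (attained at k = 1)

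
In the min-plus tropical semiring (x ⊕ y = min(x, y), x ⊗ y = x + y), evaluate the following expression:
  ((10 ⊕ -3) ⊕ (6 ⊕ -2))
((10 ⊕ -3) ⊕ (6 ⊕ -2)) = -3

Expand innermost to outermost. Recall ⊕ takes the minimum of its arguments and ⊗ takes their sum. Working out the expression ((10 ⊕ -3) ⊕ (6 ⊕ -2)) gives -3.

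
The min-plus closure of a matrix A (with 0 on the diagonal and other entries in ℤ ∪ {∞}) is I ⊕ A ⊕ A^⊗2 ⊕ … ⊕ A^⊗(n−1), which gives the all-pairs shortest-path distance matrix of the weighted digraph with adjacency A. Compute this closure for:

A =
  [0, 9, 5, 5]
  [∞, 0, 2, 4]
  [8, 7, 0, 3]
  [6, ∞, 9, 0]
Closure =
  [0, 9, 5, 5]
  [10, 0, 2, 4]
  [8, 7, 0, 3]
  [6, 15, 9, 0]

This is the Floyd-Warshall all-pairs shortest-path computation. For each intermediate vertex k = 0, 1, …, 3, update dist[i][j] ← min(dist[i][j], dist[i][k] + dist[k][j]). The final matrix gives, for each (i, j), the minimum total weight of any directed path from i to j (possibly empty when i = j).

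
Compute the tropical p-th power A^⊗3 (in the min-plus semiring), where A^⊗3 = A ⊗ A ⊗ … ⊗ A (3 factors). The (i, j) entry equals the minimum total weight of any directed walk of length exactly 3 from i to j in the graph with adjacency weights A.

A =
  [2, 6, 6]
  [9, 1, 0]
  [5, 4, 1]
A^⊗3 =
  [6, 8, 7]
  [6, 3, 2]
  [7, 6, 3]

Each entry (A^⊗3)_ij equals the minimum over all length-3 walks i = v_0 → v_1 → … → v_3 = j of Σ_t A[v_t][v_{t+1}]. For example, for (i, j) = (0, 2) we minimise over 9 possible intermediate vertex sequences; the minimum is 7, attained along the walk 0 → 1 → 1 → 2.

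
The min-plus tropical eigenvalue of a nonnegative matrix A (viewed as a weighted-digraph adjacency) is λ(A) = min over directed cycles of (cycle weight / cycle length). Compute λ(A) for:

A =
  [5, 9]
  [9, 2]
λ(A) = 2

Enumerate directed cycles and compute their means (weight / length). Sample:
  cycle 0 → 0: weight = 5, length = 1, mean = 5/1 ≈ 5.000
  cycle 1 → 1: weight = 2, length = 1, mean = 2/1 ≈ 2.000
  cycle 0 → 1 → 0: weight = 18, length = 2, mean = 18/2 ≈ 9.000
  cycle 1 → 0 → 1: weight = 18, length = 2, mean = 18/2 ≈ 9.000
Minimum mean = 2.000, attained e.g. along the cycle 1 → 1 with weight 2 and length 1. So λ(A) = 2/1 = 2.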